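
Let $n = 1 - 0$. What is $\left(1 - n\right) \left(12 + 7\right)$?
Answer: $0$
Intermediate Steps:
$n = 1$ ($n = 1 + 0 = 1$)
$\left(1 - n\right) \left(12 + 7\right) = \left(1 - 1\right) \left(12 + 7\right) = \left(1 - 1\right) 19 = 0 \cdot 19 = 0$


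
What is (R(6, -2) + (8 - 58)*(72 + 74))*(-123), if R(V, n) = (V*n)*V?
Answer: 906756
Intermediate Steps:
R(V, n) = n*V**2
(R(6, -2) + (8 - 58)*(72 + 74))*(-123) = (-2*6**2 + (8 - 58)*(72 + 74))*(-123) = (-2*36 - 50*146)*(-123) = (-72 - 7300)*(-123) = -7372*(-123) = 906756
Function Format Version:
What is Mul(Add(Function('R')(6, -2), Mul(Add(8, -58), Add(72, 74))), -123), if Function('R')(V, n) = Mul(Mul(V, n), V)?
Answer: 906756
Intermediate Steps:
Function('R')(V, n) = Mul(n, Pow(V, 2))
Mul(Add(Function('R')(6, -2), Mul(Add(8, -58), Add(72, 74))), -123) = Mul(Add(Mul(-2, Pow(6, 2)), Mul(Add(8, -58), Add(72, 74))), -123) = Mul(Add(Mul(-2, 36), Mul(-50, 146)), -123) = Mul(Add(-72, -7300), -123) = Mul(-7372, -123) = 906756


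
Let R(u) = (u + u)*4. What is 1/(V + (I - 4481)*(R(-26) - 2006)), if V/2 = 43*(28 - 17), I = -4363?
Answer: 1/19581562 ≈ 5.1068e-8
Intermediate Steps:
R(u) = 8*u (R(u) = (2*u)*4 = 8*u)
V = 946 (V = 2*(43*(28 - 17)) = 2*(43*11) = 2*473 = 946)
1/(V + (I - 4481)*(R(-26) - 2006)) = 1/(946 + (-4363 - 4481)*(8*(-26) - 2006)) = 1/(946 - 8844*(-208 - 2006)) = 1/(946 - 8844*(-2214)) = 1/(946 + 19580616) = 1/19581562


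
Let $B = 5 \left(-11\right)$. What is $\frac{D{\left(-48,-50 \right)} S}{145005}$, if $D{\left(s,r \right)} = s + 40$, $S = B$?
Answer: $\frac{88}{29001} \approx 0.0030344$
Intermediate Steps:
$B = -55$
$S = -55$
$D{\left(s,r \right)} = 40 + s$
$\frac{D{\left(-48,-50 \right)} S}{145005} = \frac{\left(40 - 48\right) \left(-55\right)}{145005} = \left(-8\right) \left(-55\right) \frac{1}{145005} = 440 \cdot \frac{1}{145005} = \frac{88}{29001}$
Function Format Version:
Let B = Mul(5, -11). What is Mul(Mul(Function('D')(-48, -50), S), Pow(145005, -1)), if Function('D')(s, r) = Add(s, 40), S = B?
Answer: Rational(88, 29001) ≈ 0.0030344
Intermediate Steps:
B = -55
S = -55
Function('D')(s, r) = Add(40, s)
Mul(Mul(Function('D')(-48, -50), S), Pow(145005, -1)) = Mul(Mul(Add(40, -48), -55), Pow(145005, -1)) = Mul(Mul(-8, -55), Rational(1, 145005)) = Mul(440, Rational(1, 145005)) = Rational(88, 29001)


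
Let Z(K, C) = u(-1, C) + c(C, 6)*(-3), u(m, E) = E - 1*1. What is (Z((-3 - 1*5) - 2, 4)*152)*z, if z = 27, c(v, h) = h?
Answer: -61560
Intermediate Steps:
u(m, E) = -1 + E (u(m, E) = E - 1 = -1 + E)
Z(K, C) = -19 + C (Z(K, C) = (-1 + C) + 6*(-3) = (-1 + C) - 18 = -19 + C)
(Z((-3 - 1*5) - 2, 4)*152)*z = ((-19 + 4)*152)*27 = -15*152*27 = -2280*27 = -61560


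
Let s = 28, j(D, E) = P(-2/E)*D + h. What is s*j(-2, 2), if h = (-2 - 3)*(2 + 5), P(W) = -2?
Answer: -868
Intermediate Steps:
h = -35 (h = -5*7 = -35)
j(D, E) = -35 - 2*D (j(D, E) = -2*D - 35 = -35 - 2*D)
s*j(-2, 2) = 28*(-35 - 2*(-2)) = 28*(-35 + 4) = 28*(-31) = -868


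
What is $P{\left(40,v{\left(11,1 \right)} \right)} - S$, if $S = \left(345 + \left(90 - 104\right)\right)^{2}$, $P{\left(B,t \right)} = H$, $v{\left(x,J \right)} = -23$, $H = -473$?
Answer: $-110034$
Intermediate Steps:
$P{\left(B,t \right)} = -473$
$S = 109561$ ($S = \left(345 + \left(90 - 104\right)\right)^{2} = \left(345 - 14\right)^{2} = 331^{2} = 109561$)
$P{\left(40,v{\left(11,1 \right)} \right)} - S = -473 - 109561 = -110034$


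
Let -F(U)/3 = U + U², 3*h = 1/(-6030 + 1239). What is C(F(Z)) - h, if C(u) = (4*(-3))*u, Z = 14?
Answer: 108659881/14373 ≈ 7560.0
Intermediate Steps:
h = -1/14373 (h = 1/(3*(-6030 + 1239)) = (⅓)/(-4791) = (⅓)*(-1/4791) = -1/14373 ≈ -6.9575e-5)
F(U) = -3*U - 3*U² (F(U) = -3*(U + U²) = -3*U - 3*U²)
C(u) = -12*u
C(F(Z)) - h = -(-36)*14*(1 + 14) - 1*(-1/14373) = -(-36)*14*15 + 1/14373 = -12*(-630) + 1/14373 = 7560 + 1/14373 = 108659881/14373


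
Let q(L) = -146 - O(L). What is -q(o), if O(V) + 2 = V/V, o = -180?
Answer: 145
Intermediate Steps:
O(V) = -1 (O(V) = -2 + V/V = -2 + 1 = -1)
q(L) = -145 (q(L) = -146 - 1*(-1) = -146 + 1 = -145)
-q(o) = -1*(-145) = 145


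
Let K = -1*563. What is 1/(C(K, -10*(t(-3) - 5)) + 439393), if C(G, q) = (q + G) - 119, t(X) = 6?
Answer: 1/438701 ≈ 2.2795e-6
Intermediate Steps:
K = -563
C(G, q) = -119 + G + q (C(G, q) = (G + q) - 119 = -119 + G + q)
1/(C(K, -10*(t(-3) - 5)) + 439393) = 1/((-119 - 563 - 10*(6 - 5)) + 439393) = 1/((-119 - 563 - 10*1) + 439393) = 1/((-119 - 563 - 10) + 439393) = 1/(-692 + 439393) = 1/438701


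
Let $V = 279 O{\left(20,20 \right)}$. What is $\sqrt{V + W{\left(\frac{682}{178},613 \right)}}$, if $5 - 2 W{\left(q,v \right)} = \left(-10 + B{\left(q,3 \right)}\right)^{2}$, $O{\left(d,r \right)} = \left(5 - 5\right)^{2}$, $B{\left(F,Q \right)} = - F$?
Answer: $\frac{i \sqrt{737878}}{89} \approx 9.6517 i$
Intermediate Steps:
$O{\left(d,r \right)} = 0$ ($O{\left(d,r \right)} = 0^{2} = 0$)
$W{\left(q,v \right)} = \frac{5}{2} - \frac{\left(-10 - q\right)^{2}}{2}$
$V = 0$ ($V = 279 \cdot 0 = 0$)
$\sqrt{V + W{\left(\frac{682}{178},613 \right)}} = \sqrt{0 + \left(\frac{5}{2} - \frac{\left(10 + \frac{682}{178}\right)^{2}}{2}\right)} = \sqrt{0 + \left(\frac{5}{2} - \frac{\left(10 + 682 \cdot \frac{1}{178}\right)^{2}}{2}\right)} = \sqrt{0 + \left(\frac{5}{2} - \frac{\left(10 + \frac{341}{89}\right)^{2}}{2}\right)} = \sqrt{0 + \left(\frac{5}{2} - \frac{\left(\frac{1231}{89}\right)^{2}}{2}\right)} = \sqrt{0 + \left(\frac{5}{2} - \frac{1515361}{15842}\right)} = \sqrt{0 - \frac{737878}{7921}} = \sqrt{- \frac{737878}{7921}} = \frac{i \sqrt{737878}}{89}$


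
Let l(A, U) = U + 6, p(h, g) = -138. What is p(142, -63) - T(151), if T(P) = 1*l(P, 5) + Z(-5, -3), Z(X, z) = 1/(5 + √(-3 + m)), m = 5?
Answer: -3432/23 + √2/23 ≈ -149.16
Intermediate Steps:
l(A, U) = 6 + U
Z(X, z) = 1/(5 + √2) (Z(X, z) = 1/(5 + √(-3 + 5)) = 1/(5 + √2))
T(P) = 258/23 - √2/23 (T(P) = 1*(6 + 5) + (5/23 - √2/23) = 1*11 + (5/23 - √2/23) = 11 + (5/23 - √2/23) = 258/23 - √2/23)
p(142, -63) - T(151) = -138 - (258/23 - √2/23) = -138 + (-258/23 + √2/23) = -3432/23 + √2/23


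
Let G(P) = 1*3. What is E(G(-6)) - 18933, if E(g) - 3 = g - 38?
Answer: -18965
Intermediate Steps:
G(P) = 3
E(g) = -35 + g (E(g) = 3 + (g - 38) = 3 + (-38 + g) = -35 + g)
E(G(-6)) - 18933 = (-35 + 3) - 18933 = -32 - 18933 = -18965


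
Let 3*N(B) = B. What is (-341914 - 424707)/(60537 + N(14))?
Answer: -2299863/181625 ≈ -12.663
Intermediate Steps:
N(B) = B/3
(-341914 - 424707)/(60537 + N(14)) = (-341914 - 424707)/(60537 + (⅓)*14) = -766621/(60537 + 14/3) = -766621/181625/3 = -766621*3/181625 = -2299863/181625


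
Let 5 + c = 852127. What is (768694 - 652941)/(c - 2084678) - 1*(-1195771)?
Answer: 1473854604923/1232556 ≈ 1.1958e+6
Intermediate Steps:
c = 852122 (c = -5 + 852127 = 852122)
(768694 - 652941)/(c - 2084678) - 1*(-1195771) = (768694 - 652941)/(852122 - 2084678) - 1*(-1195771) = 115753/(-1232556) + 1195771 = 115753*(-1/1232556) + 1195771 = -115753/1232556 + 1195771 = 1473854604923/1232556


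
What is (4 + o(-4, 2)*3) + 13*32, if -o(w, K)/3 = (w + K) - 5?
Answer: 483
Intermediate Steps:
o(w, K) = 15 - 3*K - 3*w (o(w, K) = -3*((w + K) - 5) = -3*((K + w) - 5) = -3*(-5 + K + w) = 15 - 3*K - 3*w)
(4 + o(-4, 2)*3) + 13*32 = (4 + (15 - 3*2 - 3*(-4))*3) + 13*32 = (4 + (15 - 6 + 12)*3) + 416 = (4 + 21*3) + 416 = (4 + 63) + 416 = 67 + 416 = 483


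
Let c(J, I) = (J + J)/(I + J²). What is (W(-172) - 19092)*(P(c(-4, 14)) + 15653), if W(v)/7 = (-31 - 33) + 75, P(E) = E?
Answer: -892910173/3 ≈ -2.9764e+8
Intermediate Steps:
c(J, I) = 2*J/(I + J²) (c(J, I) = (2*J)/(I + J²) = 2*J/(I + J²))
W(v) = 77 (W(v) = 7*((-31 - 33) + 75) = 7*(-64 + 75) = 7*11 = 77)
(W(-172) - 19092)*(P(c(-4, 14)) + 15653) = (77 - 19092)*(2*(-4)/(14 + (-4)²) + 15653) = -19015*(2*(-4)/(14 + 16) + 15653) = -19015*(2*(-4)/30 + 15653) = -19015*(2*(-4)*(1/30) + 15653) = -19015*(-4/15 + 15653) = -19015*234791/15 = -892910173/3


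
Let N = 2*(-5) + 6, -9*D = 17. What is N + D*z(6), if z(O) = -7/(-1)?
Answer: -155/9 ≈ -17.222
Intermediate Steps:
D = -17/9 (D = -1/9*17 = -17/9 ≈ -1.8889)
z(O) = 7 (z(O) = -7*(-1) = 7)
N = -4 (N = -10 + 6 = -4)
N + D*z(6) = -4 - 17/9*7 = -4 - 119/9 = -155/9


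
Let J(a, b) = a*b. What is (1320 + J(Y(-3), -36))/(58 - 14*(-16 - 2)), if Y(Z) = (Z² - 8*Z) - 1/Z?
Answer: 12/31 ≈ 0.38710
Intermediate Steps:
Y(Z) = Z² - 1/Z - 8*Z
(1320 + J(Y(-3), -36))/(58 - 14*(-16 - 2)) = (1320 + ((-1 + (-3)²*(-8 - 3))/(-3))*(-36))/(58 - 14*(-16 - 2)) = (1320 - (-1 + 9*(-11))/3*(-36))/(58 - 14*(-18)) = (1320 - (-1 - 99)/3*(-36))/(58 + 252) = (1320 - ⅓*(-100)*(-36))/310 = (1320 + (100/3)*(-36))*(1/310) = (1320 - 1200)*(1/310) = 120*(1/310) = 12/31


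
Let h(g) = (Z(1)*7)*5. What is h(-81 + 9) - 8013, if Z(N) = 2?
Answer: -7943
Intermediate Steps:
h(g) = 70 (h(g) = (2*7)*5 = 14*5 = 70)
h(-81 + 9) - 8013 = 70 - 8013 = -7943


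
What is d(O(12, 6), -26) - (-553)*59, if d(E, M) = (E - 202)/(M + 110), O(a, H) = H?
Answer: 97874/3 ≈ 32625.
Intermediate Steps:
d(E, M) = (-202 + E)/(110 + M)
d(O(12, 6), -26) - (-553)*59 = (-202 + 6)/(110 - 26) - (-553)*59 = -196/84 - 1*(-32627) = (1/84)*(-196) + 32627 = -7/3 + 32627 = 97874/3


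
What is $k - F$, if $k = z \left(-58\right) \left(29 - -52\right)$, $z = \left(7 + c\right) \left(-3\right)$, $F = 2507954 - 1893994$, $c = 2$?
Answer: $-487114$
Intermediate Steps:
$F = 613960$
$z = -27$ ($z = \left(7 + 2\right) \left(-3\right) = 9 \left(-3\right) = -27$)
$k = 126846$ ($k = \left(-27\right) \left(-58\right) \left(29 - -52\right) = 1566 \left(29 + 52\right) = 1566 \cdot 81 = 126846$)
$k - F = 126846 - 613960 = -487114$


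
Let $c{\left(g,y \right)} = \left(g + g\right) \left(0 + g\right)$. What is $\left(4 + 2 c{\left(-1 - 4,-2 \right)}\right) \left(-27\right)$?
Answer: $-2808$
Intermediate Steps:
$c{\left(g,y \right)} = 2 g^{2}$ ($c{\left(g,y \right)} = 2 g g = 2 g^{2}$)
$\left(4 + 2 c{\left(-1 - 4,-2 \right)}\right) \left(-27\right) = \left(4 + 2 \cdot 2 \left(-1 - 4\right)^{2}\right) \left(-27\right) = \left(4 + 2 \cdot 2 \left(-5\right)^{2}\right) \left(-27\right) = \left(4 + 2 \cdot 2 \cdot 25\right) \left(-27\right) = \left(4 + 2 \cdot 50\right) \left(-27\right) = \left(4 + 100\right) \left(-27\right) = 104 \left(-27\right) = -2808$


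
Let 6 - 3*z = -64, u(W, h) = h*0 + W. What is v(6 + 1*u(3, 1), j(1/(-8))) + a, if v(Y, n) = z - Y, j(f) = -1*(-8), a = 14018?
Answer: 42097/3 ≈ 14032.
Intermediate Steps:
u(W, h) = W (u(W, h) = 0 + W = W)
j(f) = 8
z = 70/3 (z = 2 - ⅓*(-64) = 2 + 64/3 = 70/3 ≈ 23.333)
v(Y, n) = 70/3 - Y
v(6 + 1*u(3, 1), j(1/(-8))) + a = (70/3 - (6 + 1*3)) + 14018 = (70/3 - (6 + 3)) + 14018 = (70/3 - 1*9) + 14018 = (70/3 - 9) + 14018 = 43/3 + 14018 = 42097/3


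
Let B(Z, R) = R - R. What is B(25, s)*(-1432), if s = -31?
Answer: 0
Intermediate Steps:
B(Z, R) = 0
B(25, s)*(-1432) = 0*(-1432) = 0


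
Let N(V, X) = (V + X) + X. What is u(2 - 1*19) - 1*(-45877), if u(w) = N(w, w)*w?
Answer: 46744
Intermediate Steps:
N(V, X) = V + 2*X
u(w) = 3*w² (u(w) = (w + 2*w)*w = (3*w)*w = 3*w²)
u(2 - 1*19) - 1*(-45877) = 3*(2 - 1*19)² - 1*(-45877) = 3*(2 - 19)² + 45877 = 3*(-17)² + 45877 = 3*289 + 45877 = 867 + 45877 = 46744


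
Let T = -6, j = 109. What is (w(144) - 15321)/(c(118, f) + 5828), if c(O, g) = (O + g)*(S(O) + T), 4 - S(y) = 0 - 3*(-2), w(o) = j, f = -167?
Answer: -3803/1555 ≈ -2.4457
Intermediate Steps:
w(o) = 109
S(y) = -2 (S(y) = 4 - (0 - 3*(-2)) = 4 - (0 + 6) = 4 - 1*6 = 4 - 6 = -2)
c(O, g) = -8*O - 8*g (c(O, g) = (O + g)*(-2 - 6) = (O + g)*(-8) = -8*O - 8*g)
(w(144) - 15321)/(c(118, f) + 5828) = (109 - 15321)/((-8*118 - 8*(-167)) + 5828) = -15212/((-944 + 1336) + 5828) = -15212/(392 + 5828) = -15212/6220 = -15212*1/6220 = -3803/1555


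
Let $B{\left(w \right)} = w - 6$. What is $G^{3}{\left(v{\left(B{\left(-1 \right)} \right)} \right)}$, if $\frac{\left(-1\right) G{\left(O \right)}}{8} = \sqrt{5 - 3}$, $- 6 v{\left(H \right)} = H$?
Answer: $- 1024 \sqrt{2} \approx -1448.2$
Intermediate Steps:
$B{\left(w \right)} = -6 + w$ ($B{\left(w \right)} = w - 6 = -6 + w$)
$v{\left(H \right)} = - \frac{H}{6}$
$G{\left(O \right)} = - 8 \sqrt{2}$ ($G{\left(O \right)} = - 8 \sqrt{5 - 3} = - 8 \sqrt{2}$)
$G^{3}{\left(v{\left(B{\left(-1 \right)} \right)} \right)} = \left(- 8 \sqrt{2}\right)^{3} = - 1024 \sqrt{2}$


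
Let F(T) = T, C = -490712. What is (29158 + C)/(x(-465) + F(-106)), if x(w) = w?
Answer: 461554/571 ≈ 808.33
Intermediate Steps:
(29158 + C)/(x(-465) + F(-106)) = (29158 - 490712)/(-465 - 106) = -461554/(-571) = -461554*(-1/571) = 461554/571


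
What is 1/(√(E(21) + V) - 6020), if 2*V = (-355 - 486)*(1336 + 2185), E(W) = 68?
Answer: -2408/15088365 - I*√236882/15088365 ≈ -0.00015959 - 3.2257e-5*I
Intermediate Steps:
V = -2961161/2 (V = ((-355 - 486)*(1336 + 2185))/2 = (-841*3521)/2 = (½)*(-2961161) = -2961161/2 ≈ -1.4806e+6)
1/(√(E(21) + V) - 6020) = 1/(√(68 - 2961161/2) - 6020) = 1/(√(-2961025/2) - 6020) = 1/(5*I*√236882/2 - 6020) = 1/(-6020 + 5*I*√236882/2)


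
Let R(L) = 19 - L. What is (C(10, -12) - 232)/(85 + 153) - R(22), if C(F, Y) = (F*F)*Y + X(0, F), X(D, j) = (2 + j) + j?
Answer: -348/119 ≈ -2.9244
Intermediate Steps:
X(D, j) = 2 + 2*j
C(F, Y) = 2 + 2*F + Y*F² (C(F, Y) = (F*F)*Y + (2 + 2*F) = F²*Y + (2 + 2*F) = Y*F² + (2 + 2*F) = 2 + 2*F + Y*F²)
(C(10, -12) - 232)/(85 + 153) - R(22) = ((2 + 2*10 - 12*10²) - 232)/(85 + 153) - (19 - 1*22) = ((2 + 20 - 12*100) - 232)/238 - (19 - 22) = ((2 + 20 - 1200) - 232)*(1/238) - 1*(-3) = (-1178 - 232)*(1/238) + 3 = -1410*1/238 + 3 = -705/119 + 3 = -348/119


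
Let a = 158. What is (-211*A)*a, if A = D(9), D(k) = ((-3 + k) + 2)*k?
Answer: -2400336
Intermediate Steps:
D(k) = k*(-1 + k) (D(k) = (-1 + k)*k = k*(-1 + k))
A = 72 (A = 9*(-1 + 9) = 9*8 = 72)
(-211*A)*a = -211*72*158 = -15192*158 = -2400336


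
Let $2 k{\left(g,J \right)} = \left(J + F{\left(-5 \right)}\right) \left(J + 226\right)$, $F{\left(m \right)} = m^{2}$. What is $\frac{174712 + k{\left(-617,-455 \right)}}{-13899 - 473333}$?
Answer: $- \frac{223947}{487232} \approx -0.45963$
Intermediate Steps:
$k{\left(g,J \right)} = \frac{\left(25 + J\right) \left(226 + J\right)}{2}$ ($k{\left(g,J \right)} = \frac{\left(J + \left(-5\right)^{2}\right) \left(J + 226\right)}{2} = \frac{\left(J + 25\right) \left(226 + J\right)}{2} = \frac{\left(25 + J\right) \left(226 + J\right)}{2}$)
$\frac{174712 + k{\left(-617,-455 \right)}}{-13899 - 473333} = \frac{174712 + \left(2825 + \frac{\left(-455\right)^{2}}{2} + \frac{251}{2} \left(-455\right)\right)}{-13899 - 473333} = \frac{174712 + \left(2825 + \frac{1}{2} \cdot 207025 - \frac{114205}{2}\right)}{-487232} = \left(174712 + \left(2825 + \frac{207025}{2} - \frac{114205}{2}\right)\right) \left(- \frac{1}{487232}\right) = \left(174712 + 49235\right) \left(- \frac{1}{487232}\right) = 223947 \left(- \frac{1}{487232}\right) = - \frac{223947}{487232}$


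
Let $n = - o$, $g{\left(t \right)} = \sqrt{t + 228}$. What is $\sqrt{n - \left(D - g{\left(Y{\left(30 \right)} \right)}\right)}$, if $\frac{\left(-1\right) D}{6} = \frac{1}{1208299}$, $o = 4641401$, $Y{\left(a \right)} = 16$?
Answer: $\frac{\sqrt{-6776382677622625007 + 2919972946802 \sqrt{61}}}{1208299} \approx 2154.4 i$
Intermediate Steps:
$D = - \frac{6}{1208299} \approx -4.9657 \cdot 10^{-6}$
$g{\left(t \right)} = \sqrt{228 + t}$
$n = -4641401$ ($n = \left(-1\right) 4641401 = -4641401$)
$\sqrt{n - \left(D - g{\left(Y{\left(30 \right)} \right)}\right)} = \sqrt{-4641401 - \left(- \frac{6}{1208299} - \sqrt{228 + 16}\right)} = \sqrt{-4641401 + \left(\sqrt{244} + \frac{6}{1208299}\right)} = \sqrt{-4641401 + \left(2 \sqrt{61} + \frac{6}{1208299}\right)} = \sqrt{-4641401 + \left(\frac{6}{1208299} + 2 \sqrt{61}\right)} = \sqrt{- \frac{5608200186893}{1208299} + 2 \sqrt{61}}$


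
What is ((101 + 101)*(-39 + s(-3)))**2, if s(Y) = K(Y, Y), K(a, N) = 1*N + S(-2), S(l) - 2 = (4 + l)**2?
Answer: 52881984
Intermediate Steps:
S(l) = 2 + (4 + l)**2
K(a, N) = 6 + N (K(a, N) = 1*N + (2 + (4 - 2)**2) = N + (2 + 2**2) = N + (2 + 4) = N + 6 = 6 + N)
s(Y) = 6 + Y
((101 + 101)*(-39 + s(-3)))**2 = ((101 + 101)*(-39 + (6 - 3)))**2 = (202*(-39 + 3))**2 = (202*(-36))**2 = (-7272)**2 = 52881984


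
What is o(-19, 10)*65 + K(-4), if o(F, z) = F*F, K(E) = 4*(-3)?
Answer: 23453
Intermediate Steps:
K(E) = -12
o(F, z) = F²
o(-19, 10)*65 + K(-4) = (-19)²*65 - 12 = 361*65 - 12 = 23465 - 12 = 23453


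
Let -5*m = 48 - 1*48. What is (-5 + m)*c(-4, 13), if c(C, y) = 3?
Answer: -15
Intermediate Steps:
m = 0 (m = -(48 - 1*48)/5 = -(48 - 48)/5 = -1/5*0 = 0)
(-5 + m)*c(-4, 13) = (-5 + 0)*3 = -5*3 = -15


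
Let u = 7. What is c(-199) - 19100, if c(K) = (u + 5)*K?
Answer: -21488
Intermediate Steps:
c(K) = 12*K (c(K) = (7 + 5)*K = 12*K)
c(-199) - 19100 = 12*(-199) - 19100 = -2388 - 19100 = -21488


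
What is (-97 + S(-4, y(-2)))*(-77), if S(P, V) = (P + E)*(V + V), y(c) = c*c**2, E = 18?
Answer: 24717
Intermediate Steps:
y(c) = c**3
S(P, V) = 2*V*(18 + P) (S(P, V) = (P + 18)*(V + V) = (18 + P)*(2*V) = 2*V*(18 + P))
(-97 + S(-4, y(-2)))*(-77) = (-97 + 2*(-2)**3*(18 - 4))*(-77) = (-97 + 2*(-8)*14)*(-77) = (-97 - 224)*(-77) = -321*(-77) = 24717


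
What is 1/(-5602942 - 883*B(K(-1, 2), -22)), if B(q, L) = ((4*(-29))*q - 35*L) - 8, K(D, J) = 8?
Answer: -1/5456364 ≈ -1.8327e-7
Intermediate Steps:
B(q, L) = -8 - 116*q - 35*L (B(q, L) = (-116*q - 35*L) - 8 = -8 - 116*q - 35*L)
1/(-5602942 - 883*B(K(-1, 2), -22)) = 1/(-5602942 - 883*(-8 - 116*8 - 35*(-22))) = 1/(-5602942 - 883*(-8 - 928 + 770)) = 1/(-5602942 - 883*(-166)) = 1/(-5602942 + 146578) = 1/(-5456364) = -1/5456364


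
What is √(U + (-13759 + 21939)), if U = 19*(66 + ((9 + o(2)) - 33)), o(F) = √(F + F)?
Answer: 14*√46 ≈ 94.953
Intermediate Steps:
o(F) = √2*√F (o(F) = √(2*F) = √2*√F)
U = 836 (U = 19*(66 + ((9 + √2*√2) - 33)) = 19*(66 + ((9 + 2) - 33)) = 19*(66 + (11 - 33)) = 19*(66 - 22) = 19*44 = 836)
√(U + (-13759 + 21939)) = √(836 + (-13759 + 21939)) = √(836 + 8180) = √9016 = 14*√46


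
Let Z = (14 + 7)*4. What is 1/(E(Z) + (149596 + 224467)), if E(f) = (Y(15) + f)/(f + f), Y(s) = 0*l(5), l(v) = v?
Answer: 2/748127 ≈ 2.6733e-6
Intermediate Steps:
Z = 84 (Z = 21*4 = 84)
Y(s) = 0 (Y(s) = 0*5 = 0)
E(f) = ½ (E(f) = (0 + f)/(f + f) = f/((2*f)) = f*(1/(2*f)) = ½)
1/(E(Z) + (149596 + 224467)) = 1/(½ + (149596 + 224467)) = 1/(½ + 374063) = 1/(748127/2) = 2/748127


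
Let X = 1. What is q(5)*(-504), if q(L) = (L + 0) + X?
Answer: -3024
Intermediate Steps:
q(L) = 1 + L (q(L) = (L + 0) + 1 = L + 1 = 1 + L)
q(5)*(-504) = (1 + 5)*(-504) = 6*(-504) = -3024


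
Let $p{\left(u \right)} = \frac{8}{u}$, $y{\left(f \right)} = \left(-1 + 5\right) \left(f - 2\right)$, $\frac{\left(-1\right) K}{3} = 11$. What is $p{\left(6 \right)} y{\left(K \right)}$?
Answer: $- \frac{560}{3} \approx -186.67$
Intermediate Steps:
$K = -33$ ($K = \left(-3\right) 11 = -33$)
$y{\left(f \right)} = -8 + 4 f$ ($y{\left(f \right)} = 4 \left(-2 + f\right) = -8 + 4 f$)
$p{\left(6 \right)} y{\left(K \right)} = \frac{8}{6} \left(-8 + 4 \left(-33\right)\right) = 8 \cdot \frac{1}{6} \left(-8 - 132\right) = \frac{4}{3} \left(-140\right) = - \frac{560}{3}$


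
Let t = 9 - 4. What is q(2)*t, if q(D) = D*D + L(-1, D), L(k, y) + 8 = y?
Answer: -10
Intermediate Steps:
L(k, y) = -8 + y
q(D) = -8 + D + D² (q(D) = D*D + (-8 + D) = D² + (-8 + D) = -8 + D + D²)
t = 5
q(2)*t = (-8 + 2 + 2²)*5 = (-8 + 2 + 4)*5 = -2*5 = -10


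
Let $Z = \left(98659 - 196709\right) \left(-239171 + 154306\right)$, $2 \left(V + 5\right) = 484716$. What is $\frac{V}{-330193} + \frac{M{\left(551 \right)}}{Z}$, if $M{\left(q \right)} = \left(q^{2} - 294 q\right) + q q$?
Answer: $- \frac{16528487865673}{22520822361125} \approx -0.73392$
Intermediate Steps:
$V = 242353$ ($V = -5 + \frac{1}{2} \cdot 484716 = -5 + 242358 = 242353$)
$Z = 8321013250$ ($Z = \left(-98050\right) \left(-84865\right) = 8321013250$)
$M{\left(q \right)} = - 294 q + 2 q^{2}$ ($M{\left(q \right)} = \left(q^{2} - 294 q\right) + q^{2} = - 294 q + 2 q^{2}$)
$\frac{V}{-330193} + \frac{M{\left(551 \right)}}{Z} = \frac{242353}{-330193} + \frac{2 \cdot 551 \left(-147 + 551\right)}{8321013250} = 242353 \left(- \frac{1}{330193}\right) + 2 \cdot 551 \cdot 404 \cdot \frac{1}{8321013250} = - \frac{3973}{5413} + 445208 \cdot \frac{1}{8321013250} = - \frac{3973}{5413} + \frac{222604}{4160506625} = - \frac{16528487865673}{22520822361125}$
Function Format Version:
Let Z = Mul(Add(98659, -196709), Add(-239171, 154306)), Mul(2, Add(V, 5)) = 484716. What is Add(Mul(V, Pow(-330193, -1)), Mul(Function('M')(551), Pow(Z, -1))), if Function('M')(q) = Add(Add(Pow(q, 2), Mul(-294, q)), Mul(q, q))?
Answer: Rational(-16528487865673, 22520822361125) ≈ -0.73392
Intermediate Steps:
V = 242353 (V = Add(-5, Mul(Rational(1, 2), 484716)) = Add(-5, 242358) = 242353)
Z = 8321013250 (Z = Mul(-98050, -84865) = 8321013250)
Function('M')(q) = Add(Mul(-294, q), Mul(2, Pow(q, 2))) (Function('M')(q) = Add(Add(Pow(q, 2), Mul(-294, q)), Pow(q, 2)) = Add(Mul(-294, q), Mul(2, Pow(q, 2))))
Add(Mul(V, Pow(-330193, -1)), Mul(Function('M')(551), Pow(Z, -1))) = Add(Mul(242353, Pow(-330193, -1)), Mul(Mul(2, 551, Add(-147, 551)), Pow(8321013250, -1))) = Add(Mul(242353, Rational(-1, 330193)), Mul(Mul(2, 551, 404), Rational(1, 8321013250))) = Add(Rational(-3973, 5413), Mul(445208, Rational(1, 8321013250))) = Add(Rational(-3973, 5413), Rational(222604, 4160506625)) = Rational(-16528487865673, 22520822361125)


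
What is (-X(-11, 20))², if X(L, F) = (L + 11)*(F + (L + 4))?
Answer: 0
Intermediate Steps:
X(L, F) = (11 + L)*(4 + F + L) (X(L, F) = (11 + L)*(F + (4 + L)) = (11 + L)*(4 + F + L))
(-X(-11, 20))² = (-(44 + (-11)² + 11*20 + 15*(-11) + 20*(-11)))² = (-(44 + 121 + 220 - 165 - 220))² = (-1*0)² = 0² = 0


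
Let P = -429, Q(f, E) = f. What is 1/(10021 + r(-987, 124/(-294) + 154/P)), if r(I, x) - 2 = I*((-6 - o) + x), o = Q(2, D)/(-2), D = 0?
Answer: 91/1431302 ≈ 6.3578e-5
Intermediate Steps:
o = -1 (o = 2/(-2) = 2*(-½) = -1)
r(I, x) = 2 + I*(-5 + x) (r(I, x) = 2 + I*((-6 - 1*(-1)) + x) = 2 + I*((-6 + 1) + x) = 2 + I*(-5 + x))
1/(10021 + r(-987, 124/(-294) + 154/P)) = 1/(10021 + (2 - 5*(-987) - 987*(124/(-294) + 154/(-429)))) = 1/(10021 + (2 + 4935 - 987*(124*(-1/294) + 154*(-1/429)))) = 1/(10021 + (2 + 4935 - 987*(-62/147 - 14/39))) = 1/(10021 + (2 + 4935 - 987*(-1492/1911))) = 1/(10021 + (2 + 4935 + 70124/91)) = 1/(10021 + 519391/91) = 1/(1431302/91) = 91/1431302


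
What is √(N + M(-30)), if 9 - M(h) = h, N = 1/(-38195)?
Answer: 2*√14223856195/38195 ≈ 6.2450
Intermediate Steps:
N = -1/38195 ≈ -2.6181e-5
M(h) = 9 - h
√(N + M(-30)) = √(-1/38195 + (9 - 1*(-30))) = √(-1/38195 + (9 + 30)) = √(-1/38195 + 39) = √(1489604/38195) = 2*√14223856195/38195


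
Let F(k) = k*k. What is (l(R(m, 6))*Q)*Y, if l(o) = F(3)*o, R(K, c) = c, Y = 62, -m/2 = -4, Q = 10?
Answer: 33480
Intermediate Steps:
m = 8 (m = -2*(-4) = 8)
F(k) = k²
l(o) = 9*o (l(o) = 3²*o = 9*o)
(l(R(m, 6))*Q)*Y = ((9*6)*10)*62 = (54*10)*62 = 540*62 = 33480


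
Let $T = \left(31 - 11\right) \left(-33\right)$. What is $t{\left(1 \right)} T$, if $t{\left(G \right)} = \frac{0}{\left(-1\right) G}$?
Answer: $0$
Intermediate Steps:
$t{\left(G \right)} = 0$ ($t{\left(G \right)} = 0 \left(- \frac{1}{G}\right) = 0$)
$T = -660$ ($T = 20 \left(-33\right) = -660$)
$t{\left(1 \right)} T = 0 \left(-660\right) = 0$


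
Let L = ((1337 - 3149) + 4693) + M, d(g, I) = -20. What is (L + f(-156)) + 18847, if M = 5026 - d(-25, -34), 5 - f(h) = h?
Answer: 26935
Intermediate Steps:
f(h) = 5 - h
M = 5046 (M = 5026 - 1*(-20) = 5026 + 20 = 5046)
L = 7927 (L = ((1337 - 3149) + 4693) + 5046 = (-1812 + 4693) + 5046 = 2881 + 5046 = 7927)
(L + f(-156)) + 18847 = (7927 + (5 - 1*(-156))) + 18847 = (7927 + (5 + 156)) + 18847 = (7927 + 161) + 18847 = 8088 + 18847 = 26935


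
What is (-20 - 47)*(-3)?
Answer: 201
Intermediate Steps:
(-20 - 47)*(-3) = -67*(-3) = 201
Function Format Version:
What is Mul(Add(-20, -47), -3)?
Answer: 201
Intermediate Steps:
Mul(Add(-20, -47), -3) = Mul(-67, -3) = 201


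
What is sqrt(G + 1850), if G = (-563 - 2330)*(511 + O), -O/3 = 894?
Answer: sqrt(6282553) ≈ 2506.5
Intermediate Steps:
O = -2682 (O = -3*894 = -2682)
G = 6280703 (G = (-563 - 2330)*(511 - 2682) = -2893*(-2171) = 6280703)
sqrt(G + 1850) = sqrt(6280703 + 1850) = sqrt(6282553)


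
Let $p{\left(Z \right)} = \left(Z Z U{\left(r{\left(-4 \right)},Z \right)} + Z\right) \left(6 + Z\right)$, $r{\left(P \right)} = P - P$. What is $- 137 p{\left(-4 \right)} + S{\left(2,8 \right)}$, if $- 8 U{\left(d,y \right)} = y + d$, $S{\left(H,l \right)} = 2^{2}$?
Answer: $-1092$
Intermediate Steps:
$S{\left(H,l \right)} = 4$
$r{\left(P \right)} = 0$
$U{\left(d,y \right)} = - \frac{d}{8} - \frac{y}{8}$ ($U{\left(d,y \right)} = - \frac{y + d}{8} = - \frac{d + y}{8} = - \frac{d}{8} - \frac{y}{8}$)
$p{\left(Z \right)} = \left(6 + Z\right) \left(Z - \frac{Z^{3}}{8}\right)$ ($p{\left(Z \right)} = \left(Z Z \left(\left(- \frac{1}{8}\right) 0 - \frac{Z}{8}\right) + Z\right) \left(6 + Z\right) = \left(Z^{2} \left(0 - \frac{Z}{8}\right) + Z\right) \left(6 + Z\right) = \left(Z^{2} \left(- \frac{Z}{8}\right) + Z\right) \left(6 + Z\right) = \left(- \frac{Z^{3}}{8} + Z\right) \left(6 + Z\right) = \left(Z - \frac{Z^{3}}{8}\right) \left(6 + Z\right) = \left(6 + Z\right) \left(Z - \frac{Z^{3}}{8}\right)$)
$- 137 p{\left(-4 \right)} + S{\left(2,8 \right)} = - 137 \cdot \frac{1}{8} \left(-4\right) \left(48 - \left(-4\right)^{3} - 6 \left(-4\right)^{2} + 8 \left(-4\right)\right) + 4 = - 137 \cdot \frac{1}{8} \left(-4\right) \left(48 - -64 - 96 - 32\right) + 4 = - 137 \cdot \frac{1}{8} \left(-4\right) \left(48 + 64 - 96 - 32\right) + 4 = - 137 \cdot \frac{1}{8} \left(-4\right) \left(-16\right) + 4 = \left(-137\right) 8 + 4 = -1096 + 4 = -1092$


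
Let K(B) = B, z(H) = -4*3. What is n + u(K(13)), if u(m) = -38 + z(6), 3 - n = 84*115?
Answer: -9707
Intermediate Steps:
n = -9657 (n = 3 - 84*115 = 3 - 1*9660 = 3 - 9660 = -9657)
z(H) = -12
u(m) = -50 (u(m) = -38 - 12 = -50)
n + u(K(13)) = -9657 - 50 = -9707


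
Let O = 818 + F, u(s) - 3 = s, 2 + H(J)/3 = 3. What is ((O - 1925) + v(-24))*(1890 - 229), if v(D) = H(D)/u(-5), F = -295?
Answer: -4662427/2 ≈ -2.3312e+6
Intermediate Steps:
H(J) = 3 (H(J) = -6 + 3*3 = -6 + 9 = 3)
u(s) = 3 + s
O = 523 (O = 818 - 295 = 523)
v(D) = -3/2 (v(D) = 3/(3 - 5) = 3/(-2) = 3*(-½) = -3/2)
((O - 1925) + v(-24))*(1890 - 229) = ((523 - 1925) - 3/2)*(1890 - 229) = (-1402 - 3/2)*1661 = -2807/2*1661 = -4662427/2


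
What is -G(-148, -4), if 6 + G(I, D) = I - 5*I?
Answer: -586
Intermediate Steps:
G(I, D) = -6 - 4*I (G(I, D) = -6 + (I - 5*I) = -6 - 4*I)
-G(-148, -4) = -(-6 - 4*(-148)) = -(-6 + 592) = -1*586 = -586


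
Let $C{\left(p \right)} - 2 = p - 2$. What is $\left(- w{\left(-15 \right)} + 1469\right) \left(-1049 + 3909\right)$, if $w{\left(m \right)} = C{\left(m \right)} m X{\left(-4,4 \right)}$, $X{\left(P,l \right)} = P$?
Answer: $6775340$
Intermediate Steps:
$C{\left(p \right)} = p$ ($C{\left(p \right)} = 2 + \left(p - 2\right) = 2 + \left(-2 + p\right) = p$)
$w{\left(m \right)} = - 4 m^{2}$ ($w{\left(m \right)} = m m \left(-4\right) = m^{2} \left(-4\right) = - 4 m^{2}$)
$\left(- w{\left(-15 \right)} + 1469\right) \left(-1049 + 3909\right) = \left(- \left(-4\right) \left(-15\right)^{2} + 1469\right) \left(-1049 + 3909\right) = \left(- \left(-4\right) 225 + 1469\right) 2860 = \left(\left(-1\right) \left(-900\right) + 1469\right) 2860 = \left(900 + 1469\right) 2860 = 2369 \cdot 2860 = 6775340$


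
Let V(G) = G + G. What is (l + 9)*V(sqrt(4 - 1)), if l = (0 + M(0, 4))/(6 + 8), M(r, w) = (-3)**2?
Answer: 135*sqrt(3)/7 ≈ 33.404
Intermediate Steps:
M(r, w) = 9
V(G) = 2*G
l = 9/14 (l = (0 + 9)/(6 + 8) = 9/14 ≈ 0.64286)
(l + 9)*V(sqrt(4 - 1)) = (9/14 + 9)*(2*sqrt(4 - 1)) = 135*(2*sqrt(3))/14 = 135*sqrt(3)/7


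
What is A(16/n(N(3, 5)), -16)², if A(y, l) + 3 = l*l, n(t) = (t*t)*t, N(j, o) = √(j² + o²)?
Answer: 64009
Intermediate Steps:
n(t) = t³ (n(t) = t²*t = t³)
A(y, l) = -3 + l² (A(y, l) = -3 + l*l = -3 + l²)
A(16/n(N(3, 5)), -16)² = (-3 + (-16)²)² = (-3 + 256)² = 253² = 64009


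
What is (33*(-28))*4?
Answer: -3696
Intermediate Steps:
(33*(-28))*4 = -924*4 = -3696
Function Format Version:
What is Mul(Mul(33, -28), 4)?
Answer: -3696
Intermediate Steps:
Mul(Mul(33, -28), 4) = Mul(-924, 4) = -3696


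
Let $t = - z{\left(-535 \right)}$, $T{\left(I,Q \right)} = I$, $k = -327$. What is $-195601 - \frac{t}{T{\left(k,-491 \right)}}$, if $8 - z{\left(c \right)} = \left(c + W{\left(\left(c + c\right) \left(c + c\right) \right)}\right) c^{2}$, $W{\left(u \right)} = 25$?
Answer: $- \frac{209936285}{327} \approx -6.4201 \cdot 10^{5}$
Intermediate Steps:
$z{\left(c \right)} = 8 - c^{2} \left(25 + c\right)$ ($z{\left(c \right)} = 8 - \left(c + 25\right) c^{2} = 8 - \left(25 + c\right) c^{2} = 8 - c^{2} \left(25 + c\right)$)
$t = -145974758$ ($t = - (8 - \left(-535\right)^{3} - 25 \left(-535\right)^{2}) = - (8 - -153130375 - 7155625) = - (8 + 153130375 - 7155625) = \left(-1\right) 145974758 = -145974758$)
$-195601 - \frac{t}{T{\left(k,-491 \right)}} = -195601 - - \frac{145974758}{-327} = -195601 - \left(-145974758\right) \left(- \frac{1}{327}\right) = -195601 - \frac{145974758}{327} = - \frac{209936285}{327}$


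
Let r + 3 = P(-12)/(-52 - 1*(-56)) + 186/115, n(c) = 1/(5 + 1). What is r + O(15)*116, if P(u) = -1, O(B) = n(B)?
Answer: 24427/1380 ≈ 17.701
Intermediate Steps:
n(c) = ⅙ (n(c) = 1/6 = ⅙)
O(B) = ⅙
r = -751/460 (r = -3 + (-1/(-52 - 1*(-56)) + 186/115) = -3 + (-1/(-52 + 56) + 186*(1/115)) = -3 + (-1/4 + 186/115) = -3 + (-1*¼ + 186/115) = -3 + (-¼ + 186/115) = -3 + 629/460 = -751/460 ≈ -1.6326)
r + O(15)*116 = -751/460 + (⅙)*116 = -751/460 + 58/3 = 24427/1380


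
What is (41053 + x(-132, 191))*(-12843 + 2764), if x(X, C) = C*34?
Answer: -479226213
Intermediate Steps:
x(X, C) = 34*C
(41053 + x(-132, 191))*(-12843 + 2764) = (41053 + 34*191)*(-12843 + 2764) = (41053 + 6494)*(-10079) = 47547*(-10079) = -479226213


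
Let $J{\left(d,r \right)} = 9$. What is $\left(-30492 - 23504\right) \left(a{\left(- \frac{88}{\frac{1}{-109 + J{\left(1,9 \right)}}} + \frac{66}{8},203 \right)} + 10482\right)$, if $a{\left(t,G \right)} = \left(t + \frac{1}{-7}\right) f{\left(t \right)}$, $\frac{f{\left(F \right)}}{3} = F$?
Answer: $- \frac{351910847568243}{28} \approx -1.2568 \cdot 10^{13}$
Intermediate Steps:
$f{\left(F \right)} = 3 F$
$a{\left(t,G \right)} = 3 t \left(- \frac{1}{7} + t\right)$ ($a{\left(t,G \right)} = \left(t + \frac{1}{-7}\right) 3 t = \left(t - \frac{1}{7}\right) 3 t = \left(- \frac{1}{7} + t\right) 3 t = 3 t \left(- \frac{1}{7} + t\right)$)
$\left(-30492 - 23504\right) \left(a{\left(- \frac{88}{\frac{1}{-109 + J{\left(1,9 \right)}}} + \frac{66}{8},203 \right)} + 10482\right) = \left(-30492 - 23504\right) \left(\frac{3 \left(- \frac{88}{\frac{1}{-109 + 9}} + \frac{66}{8}\right) \left(-1 + 7 \left(- \frac{88}{\frac{1}{-109 + 9}} + \frac{66}{8}\right)\right)}{7} + 10482\right) = - 53996 \left(\frac{3 \left(- \frac{88}{\frac{1}{-100}} + 66 \cdot \frac{1}{8}\right) \left(-1 + 7 \left(- \frac{88}{\frac{1}{-100}} + 66 \cdot \frac{1}{8}\right)\right)}{7} + 10482\right) = - 53996 \left(\frac{3 \left(- \frac{88}{- \frac{1}{100}} + \frac{33}{4}\right) \left(-1 + 7 \left(- \frac{88}{- \frac{1}{100}} + \frac{33}{4}\right)\right)}{7} + 10482\right) = - 53996 \left(\frac{3 \left(\left(-88\right) \left(-100\right) + \frac{33}{4}\right) \left(-1 + 7 \left(\left(-88\right) \left(-100\right) + \frac{33}{4}\right)\right)}{7} + 10482\right) = - 53996 \left(\frac{3 \left(8800 + \frac{33}{4}\right) \left(-1 + 7 \left(8800 + \frac{33}{4}\right)\right)}{7} + 10482\right) = - 53996 \left(\frac{3}{7} \cdot \frac{35233}{4} \left(-1 + 7 \cdot \frac{35233}{4}\right) + 10482\right) = - 53996 \left(\frac{3}{7} \cdot \frac{35233}{4} \left(-1 + \frac{246631}{4}\right) + 10482\right) = - 53996 \left(\frac{3}{7} \cdot \frac{35233}{4} \cdot \frac{246627}{4} + 10482\right) = - 53996 \left(\frac{26068227273}{112} + 10482\right) = \left(-53996\right) \frac{26069401257}{112} = - \frac{351910847568243}{28}$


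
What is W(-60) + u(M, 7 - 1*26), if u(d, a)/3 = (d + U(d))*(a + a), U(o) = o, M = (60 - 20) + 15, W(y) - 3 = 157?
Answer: -12380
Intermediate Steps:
W(y) = 160 (W(y) = 3 + 157 = 160)
M = 55 (M = 40 + 15 = 55)
u(d, a) = 12*a*d (u(d, a) = 3*((d + d)*(a + a)) = 3*((2*d)*(2*a)) = 3*(4*a*d) = 12*a*d)
W(-60) + u(M, 7 - 1*26) = 160 + 12*(7 - 1*26)*55 = 160 + 12*(7 - 26)*55 = 160 + 12*(-19)*55 = 160 - 12540 = -12380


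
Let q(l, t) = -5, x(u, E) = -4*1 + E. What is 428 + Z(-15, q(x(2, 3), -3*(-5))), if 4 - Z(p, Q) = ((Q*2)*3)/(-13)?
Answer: 5586/13 ≈ 429.69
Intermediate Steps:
x(u, E) = -4 + E
Z(p, Q) = 4 + 6*Q/13 (Z(p, Q) = 4 - (Q*2)*3/(-13) = 4 - (2*Q)*3*(-1)/13 = 4 - 6*Q*(-1)/13 = 4 - (-6)*Q/13 = 4 + 6*Q/13)
428 + Z(-15, q(x(2, 3), -3*(-5))) = 428 + (4 + (6/13)*(-5)) = 428 + (4 - 30/13) = 428 + 22/13 = 5586/13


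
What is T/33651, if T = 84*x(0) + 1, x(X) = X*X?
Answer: 1/33651 ≈ 2.9717e-5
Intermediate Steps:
x(X) = X²
T = 1 (T = 84*0² + 1 = 84*0 + 1 = 0 + 1 = 1)
T/33651 = 1/33651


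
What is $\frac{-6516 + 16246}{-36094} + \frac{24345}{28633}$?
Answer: $\frac{300054670}{516739751} \approx 0.58067$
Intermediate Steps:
$\frac{-6516 + 16246}{-36094} + \frac{24345}{28633} = 9730 \left(- \frac{1}{36094}\right) + 24345 \cdot \frac{1}{28633} = - \frac{4865}{18047} + \frac{24345}{28633} = \frac{300054670}{516739751}$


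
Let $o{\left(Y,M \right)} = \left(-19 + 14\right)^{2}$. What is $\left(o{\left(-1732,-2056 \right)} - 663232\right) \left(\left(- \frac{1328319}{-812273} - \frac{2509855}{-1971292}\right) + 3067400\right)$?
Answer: $- \frac{3257413586201639138950341}{1601227266716} \approx -2.0343 \cdot 10^{12}$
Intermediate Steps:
$o{\left(Y,M \right)} = 25$ ($o{\left(Y,M \right)} = \left(-5\right)^{2} = 25$)
$\left(o{\left(-1732,-2056 \right)} - 663232\right) \left(\left(- \frac{1328319}{-812273} - \frac{2509855}{-1971292}\right) + 3067400\right) = \left(25 - 663232\right) \left(\left(- \frac{1328319}{-812273} - \frac{2509855}{-1971292}\right) + 3067400\right) = - 663207 \left(\left(\left(-1328319\right) \left(- \frac{1}{812273}\right) - - \frac{2509855}{1971292}\right) + 3067400\right) = - 663207 \left(\left(\frac{1328319}{812273} + \frac{2509855}{1971292}\right) + 3067400\right) = - 663207 \left(\frac{4657192068563}{1601227266716} + 3067400\right) = \left(-663207\right) \frac{4911609175116726963}{1601227266716} = - \frac{3257413586201639138950341}{1601227266716}$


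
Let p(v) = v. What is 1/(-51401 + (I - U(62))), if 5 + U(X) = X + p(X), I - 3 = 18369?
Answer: -1/33148 ≈ -3.0168e-5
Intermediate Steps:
I = 18372 (I = 3 + 18369 = 18372)
U(X) = -5 + 2*X (U(X) = -5 + (X + X) = -5 + 2*X)
1/(-51401 + (I - U(62))) = 1/(-51401 + (18372 - (-5 + 2*62))) = 1/(-51401 + (18372 - (-5 + 124))) = 1/(-51401 + (18372 - 1*119)) = 1/(-51401 + (18372 - 119)) = 1/(-51401 + 18253) = 1/(-33148) = -1/33148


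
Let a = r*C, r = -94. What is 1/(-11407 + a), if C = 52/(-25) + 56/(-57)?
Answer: -1425/15844759 ≈ -8.9935e-5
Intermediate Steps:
C = -4364/1425 (C = 52*(-1/25) + 56*(-1/57) = -52/25 - 56/57 = -4364/1425 ≈ -3.0625)
a = 410216/1425 (a = -94*(-4364/1425) = 410216/1425 ≈ 287.87)
1/(-11407 + a) = 1/(-11407 + 410216/1425) = 1/(-15844759/1425) = -1425/15844759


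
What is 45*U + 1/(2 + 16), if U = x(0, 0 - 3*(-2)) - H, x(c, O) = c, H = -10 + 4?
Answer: 4861/18 ≈ 270.06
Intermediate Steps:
H = -6
U = 6 (U = 0 - 1*(-6) = 0 + 6 = 6)
45*U + 1/(2 + 16) = 45*6 + 1/(2 + 16) = 270 + 1/18 = 4861/18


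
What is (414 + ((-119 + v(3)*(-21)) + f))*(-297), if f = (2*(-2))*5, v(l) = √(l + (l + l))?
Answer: -62964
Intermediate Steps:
v(l) = √3*√l (v(l) = √(l + 2*l) = √(3*l) = √3*√l)
f = -20 (f = -4*5 = -20)
(414 + ((-119 + v(3)*(-21)) + f))*(-297) = (414 + ((-119 + (√3*√3)*(-21)) - 20))*(-297) = (414 + ((-119 + 3*(-21)) - 20))*(-297) = (414 + ((-119 - 63) - 20))*(-297) = (414 + (-182 - 20))*(-297) = (414 - 202)*(-297) = 212*(-297) = -62964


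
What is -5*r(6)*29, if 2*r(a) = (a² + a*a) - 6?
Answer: -4785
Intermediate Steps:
r(a) = -3 + a² (r(a) = ((a² + a*a) - 6)/2 = ((a² + a²) - 6)/2 = (2*a² - 6)/2 = (-6 + 2*a²)/2 = -3 + a²)
-5*r(6)*29 = -5*(-3 + 6²)*29 = -5*(-3 + 36)*29 = -5*33*29 = -165*29 = -4785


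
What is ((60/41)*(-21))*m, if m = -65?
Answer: 81900/41 ≈ 1997.6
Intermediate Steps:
((60/41)*(-21))*m = ((60/41)*(-21))*(-65) = -1260/41*(-65) = 81900/41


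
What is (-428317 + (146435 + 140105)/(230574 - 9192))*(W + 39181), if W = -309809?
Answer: 12830661235481956/110691 ≈ 1.1591e+11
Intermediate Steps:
(-428317 + (146435 + 140105)/(230574 - 9192))*(W + 39181) = (-428317 + (146435 + 140105)/(230574 - 9192))*(-309809 + 39181) = (-428317 + 286540/221382)*(-270628) = (-428317 + 286540*(1/221382))*(-270628) = (-428317 + 143270/110691)*(-270628) = -47410693777/110691*(-270628) = 12830661235481956/110691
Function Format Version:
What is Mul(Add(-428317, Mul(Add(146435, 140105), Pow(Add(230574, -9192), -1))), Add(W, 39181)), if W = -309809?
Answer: Rational(12830661235481956, 110691) ≈ 1.1591e+11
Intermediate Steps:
Mul(Add(-428317, Mul(Add(146435, 140105), Pow(Add(230574, -9192), -1))), Add(W, 39181)) = Mul(Add(-428317, Mul(Add(146435, 140105), Pow(Add(230574, -9192), -1))), Add(-309809, 39181)) = Mul(Add(-428317, Mul(286540, Pow(221382, -1))), -270628) = Mul(Add(-428317, Mul(286540, Rational(1, 221382))), -270628) = Mul(Add(-428317, Rational(143270, 110691)), -270628) = Mul(Rational(-47410693777, 110691), -270628) = Rational(12830661235481956, 110691)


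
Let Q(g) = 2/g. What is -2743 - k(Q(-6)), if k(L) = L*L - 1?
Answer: -24679/9 ≈ -2742.1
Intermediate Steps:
k(L) = -1 + L² (k(L) = L² - 1 = -1 + L²)
-2743 - k(Q(-6)) = -2743 - (-1 + (2/(-6))²) = -2743 - (-1 + (2*(-⅙))²) = -2743 - (-1 + (-⅓)²) = -2743 - (-1 + ⅑) = -2743 - 1*(-8/9) = -2743 + 8/9 = -24679/9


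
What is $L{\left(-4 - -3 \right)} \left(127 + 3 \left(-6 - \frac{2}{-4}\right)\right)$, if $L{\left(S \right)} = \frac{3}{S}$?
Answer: $- \frac{663}{2} \approx -331.5$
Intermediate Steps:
$L{\left(-4 - -3 \right)} \left(127 + 3 \left(-6 - \frac{2}{-4}\right)\right) = \frac{3}{-4 - -3} \left(127 + 3 \left(-6 - \frac{2}{-4}\right)\right) = \frac{3}{-4 + 3} \left(127 + 3 \left(-6 - - \frac{1}{2}\right)\right) = \frac{3}{-1} \left(127 + 3 \left(-6 + \frac{1}{2}\right)\right) = 3 \left(-1\right) \left(127 + 3 \left(- \frac{11}{2}\right)\right) = - 3 \left(127 - \frac{33}{2}\right) = \left(-3\right) \frac{221}{2} = - \frac{663}{2}$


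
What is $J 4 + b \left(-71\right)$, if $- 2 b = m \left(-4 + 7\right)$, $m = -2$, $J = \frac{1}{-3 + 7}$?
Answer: $-212$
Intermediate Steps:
$J = \frac{1}{4} \approx 0.25$
$b = 3$ ($b = - \frac{\left(-2\right) \left(-4 + 7\right)}{2} = - \frac{\left(-2\right) 3}{2} = \left(- \frac{1}{2}\right) \left(-6\right) = 3$)
$J 4 + b \left(-71\right) = \frac{1}{4} \cdot 4 + 3 \left(-71\right) = 1 - 213 = -212$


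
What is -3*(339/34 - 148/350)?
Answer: -170427/5950 ≈ -28.643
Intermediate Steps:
-3*(339/34 - 148/350) = -3*(339*(1/34) - 148*1/350) = -3*(339/34 - 74/175) = -3*56809/5950 = -170427/5950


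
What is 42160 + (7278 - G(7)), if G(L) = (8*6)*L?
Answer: 49102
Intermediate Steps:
G(L) = 48*L
42160 + (7278 - G(7)) = 42160 + (7278 - 48*7) = 42160 + (7278 - 1*336) = 42160 + (7278 - 336) = 42160 + 6942 = 49102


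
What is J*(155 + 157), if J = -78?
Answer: -24336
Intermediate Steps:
J*(155 + 157) = -78*(155 + 157) = -78*312 = -24336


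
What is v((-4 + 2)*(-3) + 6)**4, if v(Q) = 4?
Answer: 256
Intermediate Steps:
v((-4 + 2)*(-3) + 6)**4 = 4**4 = 256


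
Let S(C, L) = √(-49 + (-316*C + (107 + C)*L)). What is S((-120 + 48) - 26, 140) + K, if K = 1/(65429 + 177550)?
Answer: 1/242979 + √32179 ≈ 179.39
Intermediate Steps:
S(C, L) = √(-49 - 316*C + L*(107 + C)) (S(C, L) = √(-49 + (-316*C + L*(107 + C))) = √(-49 - 316*C + L*(107 + C)))
K = 1/242979 ≈ 4.1156e-6
S((-120 + 48) - 26, 140) + K = √(-49 - 316*((-120 + 48) - 26) + 107*140 + ((-120 + 48) - 26)*140) + 1/242979 = √(-49 - 316*(-72 - 26) + 14980 + (-72 - 26)*140) + 1/242979 = √(-49 - 316*(-98) + 14980 - 98*140) + 1/242979 = √(-49 + 30968 + 14980 - 13720) + 1/242979 = √32179 + 1/242979 = 1/242979 + √32179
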